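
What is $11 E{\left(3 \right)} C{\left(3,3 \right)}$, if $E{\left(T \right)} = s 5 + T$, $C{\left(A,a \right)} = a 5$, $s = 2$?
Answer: $2145$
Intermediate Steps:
$C{\left(A,a \right)} = 5 a$
$E{\left(T \right)} = 10 + T$ ($E{\left(T \right)} = 2 \cdot 5 + T = 10 + T$)
$11 E{\left(3 \right)} C{\left(3,3 \right)} = 11 \left(10 + 3\right) 5 \cdot 3 = 11 \cdot 13 \cdot 15 = 143 \cdot 15 = 2145$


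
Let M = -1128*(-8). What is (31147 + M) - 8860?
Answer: 31311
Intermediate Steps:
M = 9024
(31147 + M) - 8860 = (31147 + 9024) - 8860 = 40171 - 8860 = 31311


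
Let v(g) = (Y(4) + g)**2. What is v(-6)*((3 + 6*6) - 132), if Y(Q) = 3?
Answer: -837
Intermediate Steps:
v(g) = (3 + g)**2
v(-6)*((3 + 6*6) - 132) = (3 - 6)**2*((3 + 6*6) - 132) = (-3)**2*((3 + 36) - 132) = 9*(39 - 132) = 9*(-93) = -837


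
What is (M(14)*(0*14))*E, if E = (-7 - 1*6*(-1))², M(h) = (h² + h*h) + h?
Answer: 0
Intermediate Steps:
M(h) = h + 2*h² (M(h) = (h² + h²) + h = 2*h² + h = h + 2*h²)
E = 1 (E = (-7 - 6*(-1))² = (-7 + 6)² = (-1)² = 1)
(M(14)*(0*14))*E = ((14*(1 + 2*14))*(0*14))*1 = ((14*(1 + 28))*0)*1 = ((14*29)*0)*1 = (406*0)*1 = 0*1 = 0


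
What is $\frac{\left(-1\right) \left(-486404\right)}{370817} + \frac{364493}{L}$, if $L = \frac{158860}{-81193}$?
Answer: $- \frac{10973984911872293}{58907988620} \approx -1.8629 \cdot 10^{5}$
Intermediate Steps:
$L = - \frac{158860}{81193}$ ($L = 158860 \left(- \frac{1}{81193}\right) = - \frac{158860}{81193} \approx -1.9566$)
$\frac{\left(-1\right) \left(-486404\right)}{370817} + \frac{364493}{L} = \frac{\left(-1\right) \left(-486404\right)}{370817} + \frac{364493}{- \frac{158860}{81193}} = 486404 \cdot \frac{1}{370817} + 364493 \left(- \frac{81193}{158860}\right) = \frac{486404}{370817} - \frac{29594280149}{158860} = - \frac{10973984911872293}{58907988620}$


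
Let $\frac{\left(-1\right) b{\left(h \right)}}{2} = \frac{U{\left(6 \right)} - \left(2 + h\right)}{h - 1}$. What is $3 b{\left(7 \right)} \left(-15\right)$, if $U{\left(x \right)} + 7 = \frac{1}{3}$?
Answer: $-235$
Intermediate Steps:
$U{\left(x \right)} = - \frac{20}{3}$ ($U{\left(x \right)} = -7 + \frac{1}{3} = - \frac{20}{3}$)
$b{\left(h \right)} = - \frac{2 \left(- \frac{26}{3} - h\right)}{-1 + h}$ ($b{\left(h \right)} = - 2 \frac{- \frac{20}{3} - \left(2 + h\right)}{h - 1} = - 2 \frac{- \frac{26}{3} - h}{-1 + h} = - \frac{2 \left(- \frac{26}{3} - h\right)}{-1 + h}$)
$3 b{\left(7 \right)} \left(-15\right) = 3 \frac{2 \left(26 + 3 \cdot 7\right)}{3 \left(-1 + 7\right)} \left(-15\right) = 3 \frac{2 \left(26 + 21\right)}{3 \cdot 6} \left(-15\right) = 3 \cdot \frac{2}{3} \cdot \frac{1}{6} \cdot 47 \left(-15\right) = 3 \cdot \frac{47}{9} \left(-15\right) = \frac{47}{3} \left(-15\right) = -235$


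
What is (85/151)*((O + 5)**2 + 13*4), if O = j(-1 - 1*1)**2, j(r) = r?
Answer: 11305/151 ≈ 74.868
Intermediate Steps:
O = 4 (O = (-1 - 1*1)**2 = (-1 - 1)**2 = (-2)**2 = 4)
(85/151)*((O + 5)**2 + 13*4) = (85/151)*((4 + 5)**2 + 13*4) = (85*(1/151))*(9**2 + 52) = 85*(81 + 52)/151 = (85/151)*133 = 11305/151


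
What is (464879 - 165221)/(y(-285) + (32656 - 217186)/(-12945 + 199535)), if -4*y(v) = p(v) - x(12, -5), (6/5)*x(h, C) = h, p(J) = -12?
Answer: 11182637244/168343 ≈ 66428.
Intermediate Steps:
x(h, C) = 5*h/6
y(v) = 11/2 (y(v) = -(-12 - 5*12/6)/4 = -(-12 - 1*10)/4 = -(-12 - 10)/4 = -¼*(-22) = 11/2)
(464879 - 165221)/(y(-285) + (32656 - 217186)/(-12945 + 199535)) = (464879 - 165221)/(11/2 + (32656 - 217186)/(-12945 + 199535)) = 299658/(11/2 - 184530/186590) = 299658/(11/2 - 184530*1/186590) = 299658/(11/2 - 18453/18659) = 299658/(168343/37318) = 299658*(37318/168343) = 11182637244/168343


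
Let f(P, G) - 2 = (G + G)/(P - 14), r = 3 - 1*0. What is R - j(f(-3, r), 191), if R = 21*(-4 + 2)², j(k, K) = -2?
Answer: 86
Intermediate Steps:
r = 3 (r = 3 + 0 = 3)
f(P, G) = 2 + 2*G/(-14 + P) (f(P, G) = 2 + (G + G)/(P - 14) = 2 + (2*G)/(-14 + P) = 2 + 2*G/(-14 + P))
R = 84 (R = 21*(-2)² = 21*4 = 84)
R - j(f(-3, r), 191) = 84 - 1*(-2) = 84 + 2 = 86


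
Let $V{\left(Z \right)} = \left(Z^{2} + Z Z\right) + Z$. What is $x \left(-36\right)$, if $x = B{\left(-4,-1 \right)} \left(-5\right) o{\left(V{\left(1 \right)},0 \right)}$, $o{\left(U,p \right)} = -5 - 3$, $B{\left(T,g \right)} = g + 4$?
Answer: $-4320$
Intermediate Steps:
$V{\left(Z \right)} = Z + 2 Z^{2}$ ($V{\left(Z \right)} = \left(Z^{2} + Z^{2}\right) + Z = 2 Z^{2} + Z = Z + 2 Z^{2}$)
$B{\left(T,g \right)} = 4 + g$
$o{\left(U,p \right)} = -8$
$x = 120$ ($x = \left(4 - 1\right) \left(-5\right) \left(-8\right) = 3 \left(-5\right) \left(-8\right) = \left(-15\right) \left(-8\right) = 120$)
$x \left(-36\right) = 120 \left(-36\right) = -4320$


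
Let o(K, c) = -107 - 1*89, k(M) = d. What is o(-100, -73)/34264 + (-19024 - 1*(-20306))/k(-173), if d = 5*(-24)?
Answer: -2746873/256980 ≈ -10.689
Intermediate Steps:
d = -120
k(M) = -120
o(K, c) = -196 (o(K, c) = -107 - 89 = -196)
o(-100, -73)/34264 + (-19024 - 1*(-20306))/k(-173) = -196/34264 + (-19024 - 1*(-20306))/(-120) = -196*1/34264 + (-19024 + 20306)*(-1/120) = -49/8566 + 1282*(-1/120) = -49/8566 - 641/60 = -2746873/256980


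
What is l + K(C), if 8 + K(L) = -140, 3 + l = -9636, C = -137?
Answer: -9787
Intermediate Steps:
l = -9639 (l = -3 - 9636 = -9639)
K(L) = -148 (K(L) = -8 - 140 = -148)
l + K(C) = -9639 - 148 = -9787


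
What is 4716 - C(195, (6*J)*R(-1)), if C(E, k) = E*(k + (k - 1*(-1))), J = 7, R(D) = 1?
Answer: -11859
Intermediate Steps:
C(E, k) = E*(1 + 2*k) (C(E, k) = E*(k + (k + 1)) = E*(k + (1 + k)) = E*(1 + 2*k))
4716 - C(195, (6*J)*R(-1)) = 4716 - 195*(1 + 2*((6*7)*1)) = 4716 - 195*(1 + 2*(42*1)) = 4716 - 195*(1 + 2*42) = 4716 - 195*(1 + 84) = 4716 - 195*85 = 4716 - 1*16575 = 4716 - 16575 = -11859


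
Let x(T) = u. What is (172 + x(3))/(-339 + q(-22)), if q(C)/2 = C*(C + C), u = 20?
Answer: 192/1597 ≈ 0.12023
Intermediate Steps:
q(C) = 4*C**2 (q(C) = 2*(C*(C + C)) = 2*(C*(2*C)) = 2*(2*C**2) = 4*C**2)
x(T) = 20
(172 + x(3))/(-339 + q(-22)) = (172 + 20)/(-339 + 4*(-22)**2) = 192/(-339 + 4*484) = 192/(-339 + 1936) = 192/1597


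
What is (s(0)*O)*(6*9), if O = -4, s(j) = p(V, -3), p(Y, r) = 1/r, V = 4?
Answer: 72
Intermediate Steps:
s(j) = -⅓ (s(j) = 1/(-3) = -⅓)
(s(0)*O)*(6*9) = (-⅓*(-4))*(6*9) = (4/3)*54 = 72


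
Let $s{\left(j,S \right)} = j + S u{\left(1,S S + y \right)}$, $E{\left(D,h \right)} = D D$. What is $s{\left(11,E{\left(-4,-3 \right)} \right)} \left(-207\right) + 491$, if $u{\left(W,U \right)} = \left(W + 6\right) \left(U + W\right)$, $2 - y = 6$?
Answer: $-5867338$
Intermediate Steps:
$y = -4$ ($y = 2 - 6 = -4$)
$E{\left(D,h \right)} = D^{2}$
$u{\left(W,U \right)} = \left(6 + W\right) \left(U + W\right)$
$s{\left(j,S \right)} = j + S \left(-21 + 7 S^{2}\right)$ ($s{\left(j,S \right)} = j + S \left(1^{2} + 6 \left(S S - 4\right) + 6 \cdot 1 + \left(S S - 4\right) 1\right) = j + S \left(1 + 6 \left(S^{2} - 4\right) + 6 + \left(S^{2} - 4\right) 1\right) = j + S \left(1 + 6 \left(-4 + S^{2}\right) + 6 + \left(-4 + S^{2}\right) 1\right) = j + S \left(1 + \left(-24 + 6 S^{2}\right) + 6 + \left(-4 + S^{2}\right)\right) = j + S \left(-21 + 7 S^{2}\right)$)
$s{\left(11,E{\left(-4,-3 \right)} \right)} \left(-207\right) + 491 = \left(11 + 7 \left(-4\right)^{2} \left(-3 + \left(\left(-4\right)^{2}\right)^{2}\right)\right) \left(-207\right) + 491 = \left(11 + 7 \cdot 16 \left(-3 + 16^{2}\right)\right) \left(-207\right) + 491 = \left(11 + 7 \cdot 16 \left(-3 + 256\right)\right) \left(-207\right) + 491 = \left(11 + 7 \cdot 16 \cdot 253\right) \left(-207\right) + 491 = \left(11 + 28336\right) \left(-207\right) + 491 = 28347 \left(-207\right) + 491 = -5867829 + 491 = -5867338$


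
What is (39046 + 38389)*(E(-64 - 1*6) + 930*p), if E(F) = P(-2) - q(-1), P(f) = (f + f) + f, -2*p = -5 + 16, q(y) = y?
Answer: -396467200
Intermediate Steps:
p = -11/2 (p = -(-5 + 16)/2 = -1/2*11 = -11/2 ≈ -5.5000)
P(f) = 3*f (P(f) = 2*f + f = 3*f)
E(F) = -5 (E(F) = 3*(-2) - 1*(-1) = -6 + 1 = -5)
(39046 + 38389)*(E(-64 - 1*6) + 930*p) = (39046 + 38389)*(-5 + 930*(-11/2)) = 77435*(-5 - 5115) = 77435*(-5120) = -396467200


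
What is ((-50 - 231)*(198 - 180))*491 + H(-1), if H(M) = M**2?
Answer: -2483477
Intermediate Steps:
((-50 - 231)*(198 - 180))*491 + H(-1) = ((-50 - 231)*(198 - 180))*491 + (-1)**2 = -281*18*491 + 1 = -5058*491 + 1 = -2483478 + 1 = -2483477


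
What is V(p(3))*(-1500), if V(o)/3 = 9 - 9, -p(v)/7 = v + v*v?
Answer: 0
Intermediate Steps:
p(v) = -7*v - 7*v² (p(v) = -7*(v + v*v) = -7*(v + v²) = -7*v - 7*v²)
V(o) = 0 (V(o) = 3*(9 - 9) = 3*0 = 0)
V(p(3))*(-1500) = 0*(-1500) = 0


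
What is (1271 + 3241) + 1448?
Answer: 5960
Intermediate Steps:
(1271 + 3241) + 1448 = 4512 + 1448 = 5960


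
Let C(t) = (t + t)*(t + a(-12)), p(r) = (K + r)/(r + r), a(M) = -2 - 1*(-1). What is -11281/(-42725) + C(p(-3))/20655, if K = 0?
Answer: 93195077/352993950 ≈ 0.26401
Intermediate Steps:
a(M) = -1 (a(M) = -2 + 1 = -1)
p(r) = ½ (p(r) = (0 + r)/(r + r) = r/((2*r)) = r*(1/(2*r)) = ½)
C(t) = 2*t*(-1 + t) (C(t) = (t + t)*(t - 1) = (2*t)*(-1 + t) = 2*t*(-1 + t))
-11281/(-42725) + C(p(-3))/20655 = -11281/(-42725) + (2*(½)*(-1 + ½))/20655 = -11281*(-1/42725) + (2*(½)*(-½))*(1/20655) = 11281/42725 - ½*1/20655 = 11281/42725 - 1/41310 = 93195077/352993950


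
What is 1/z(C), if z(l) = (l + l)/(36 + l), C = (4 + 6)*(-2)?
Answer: -2/5 ≈ -0.40000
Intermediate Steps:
C = -20 (C = 10*(-2) = -20)
z(l) = 2*l/(36 + l) (z(l) = (2*l)/(36 + l) = 2*l/(36 + l))
1/z(C) = 1/(2*(-20)/(36 - 20)) = 1/(2*(-20)/16) = 1/(2*(-20)*(1/16)) = 1/(-5/2) = -2/5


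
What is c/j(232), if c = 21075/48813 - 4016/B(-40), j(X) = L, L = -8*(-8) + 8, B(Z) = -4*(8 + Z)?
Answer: -1342607/3124032 ≈ -0.42977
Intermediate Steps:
B(Z) = -32 - 4*Z
L = 72 (L = 64 + 8 = 72)
j(X) = 72
c = -4027821/130168 (c = 21075/48813 - 4016/(-32 - 4*(-40)) = 21075*(1/48813) - 4016/(-32 + 160) = 7025/16271 - 4016/128 = 7025/16271 - 4016*1/128 = 7025/16271 - 251/8 = -4027821/130168 ≈ -30.943)
c/j(232) = -4027821/130168/72 = -4027821/130168*1/72 = -1342607/3124032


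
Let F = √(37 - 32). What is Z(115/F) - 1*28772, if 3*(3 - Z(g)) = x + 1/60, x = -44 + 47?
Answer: -5178601/180 ≈ -28770.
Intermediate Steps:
F = √5 ≈ 2.2361
x = 3
Z(g) = 359/180 (Z(g) = 3 - (3 + 1/60)/3 = 3 - ⅓*181/60 = 3 - 181/180 = 359/180)
Z(115/F) - 1*28772 = 359/180 - 1*28772 = 359/180 - 28772 = -5178601/180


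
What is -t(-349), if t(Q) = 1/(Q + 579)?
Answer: -1/230 ≈ -0.0043478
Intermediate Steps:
t(Q) = 1/(579 + Q)
-t(-349) = -1/(579 - 349) = -1/230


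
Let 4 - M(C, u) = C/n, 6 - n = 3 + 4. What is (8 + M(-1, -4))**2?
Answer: 121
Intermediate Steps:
n = -1 (n = 6 - (3 + 4) = 6 - 1*7 = 6 - 7 = -1)
M(C, u) = 4 + C (M(C, u) = 4 - C/(-1) = 4 - C*(-1) = 4 - (-1)*C = 4 + C)
(8 + M(-1, -4))**2 = (8 + (4 - 1))**2 = (8 + 3)**2 = 11**2 = 121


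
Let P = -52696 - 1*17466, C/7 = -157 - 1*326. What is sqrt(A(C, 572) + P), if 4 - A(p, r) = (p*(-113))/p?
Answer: I*sqrt(70045) ≈ 264.66*I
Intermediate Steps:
C = -3381 (C = 7*(-157 - 1*326) = 7*(-157 - 326) = 7*(-483) = -3381)
A(p, r) = 117 (A(p, r) = 4 - p*(-113)/p = 4 - (-113*p)/p = 4 - 1*(-113) = 4 + 113 = 117)
P = -70162 (P = -52696 - 17466 = -70162)
sqrt(A(C, 572) + P) = sqrt(117 - 70162) = sqrt(-70045) = I*sqrt(70045)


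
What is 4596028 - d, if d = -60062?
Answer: 4656090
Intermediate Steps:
4596028 - d = 4596028 - 1*(-60062) = 4596028 + 60062 = 4656090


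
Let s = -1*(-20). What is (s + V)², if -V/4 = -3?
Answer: 1024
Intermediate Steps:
s = 20
V = 12 (V = -4*(-3) = 12)
(s + V)² = (20 + 12)² = 32² = 1024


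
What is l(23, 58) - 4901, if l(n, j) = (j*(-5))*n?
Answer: -11571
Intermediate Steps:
l(n, j) = -5*j*n (l(n, j) = (-5*j)*n = -5*j*n)
l(23, 58) - 4901 = -5*58*23 - 4901 = -6670 - 4901 = -11571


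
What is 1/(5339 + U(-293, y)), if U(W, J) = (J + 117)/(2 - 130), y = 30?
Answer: 128/683245 ≈ 0.00018734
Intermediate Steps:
U(W, J) = -117/128 - J/128 (U(W, J) = (117 + J)/(-128) = (117 + J)*(-1/128) = -117/128 - J/128)
1/(5339 + U(-293, y)) = 1/(5339 + (-117/128 - 1/128*30)) = 1/(5339 + (-117/128 - 15/64)) = 1/(5339 - 147/128) = 1/(683245/128) = 128/683245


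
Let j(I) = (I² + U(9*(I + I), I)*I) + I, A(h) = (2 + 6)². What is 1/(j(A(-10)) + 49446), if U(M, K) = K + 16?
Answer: 1/58726 ≈ 1.7028e-5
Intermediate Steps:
U(M, K) = 16 + K
A(h) = 64 (A(h) = 8² = 64)
j(I) = I + I² + I*(16 + I) (j(I) = (I² + (16 + I)*I) + I = (I² + I*(16 + I)) + I = I + I² + I*(16 + I))
1/(j(A(-10)) + 49446) = 1/(64*(17 + 2*64) + 49446) = 1/(64*(17 + 128) + 49446) = 1/(64*145 + 49446) = 1/(9280 + 49446) = 1/58726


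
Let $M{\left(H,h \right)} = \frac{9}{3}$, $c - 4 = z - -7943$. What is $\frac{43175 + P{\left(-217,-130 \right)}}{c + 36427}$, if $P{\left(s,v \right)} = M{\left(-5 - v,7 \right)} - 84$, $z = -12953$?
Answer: $\frac{43094}{31421} \approx 1.3715$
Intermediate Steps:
$c = -5006$ ($c = 4 - 5010 = -5006$)
$M{\left(H,h \right)} = 3$ ($M{\left(H,h \right)} = 9 \cdot \frac{1}{3} = 3$)
$P{\left(s,v \right)} = -81$ ($P{\left(s,v \right)} = 3 - 84 = -81$)
$\frac{43175 + P{\left(-217,-130 \right)}}{c + 36427} = \frac{43175 - 81}{-5006 + 36427} = \frac{43094}{31421}$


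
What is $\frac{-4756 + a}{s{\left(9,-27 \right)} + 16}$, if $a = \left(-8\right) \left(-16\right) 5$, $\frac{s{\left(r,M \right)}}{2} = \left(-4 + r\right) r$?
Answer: $- \frac{2058}{53} \approx -38.83$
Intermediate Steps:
$s{\left(r,M \right)} = 2 r \left(-4 + r\right)$ ($s{\left(r,M \right)} = 2 \left(-4 + r\right) r = 2 r \left(-4 + r\right)$)
$a = 640$ ($a = 128 \cdot 5 = 640$)
$\frac{-4756 + a}{s{\left(9,-27 \right)} + 16} = \frac{-4756 + 640}{2 \cdot 9 \left(-4 + 9\right) + 16} = - \frac{4116}{2 \cdot 9 \cdot 5 + 16} = - \frac{4116}{90 + 16} = - \frac{4116}{106} = \left(-4116\right) \frac{1}{106} = - \frac{2058}{53}$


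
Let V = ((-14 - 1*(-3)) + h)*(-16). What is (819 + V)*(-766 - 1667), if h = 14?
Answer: -1875843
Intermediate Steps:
V = -48 (V = ((-14 - 1*(-3)) + 14)*(-16) = ((-14 + 3) + 14)*(-16) = (-11 + 14)*(-16) = 3*(-16) = -48)
(819 + V)*(-766 - 1667) = (819 - 48)*(-766 - 1667) = 771*(-2433) = -1875843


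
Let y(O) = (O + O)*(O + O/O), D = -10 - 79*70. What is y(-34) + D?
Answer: -3296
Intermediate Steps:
D = -5540 (D = -10 - 5530 = -5540)
y(O) = 2*O*(1 + O) (y(O) = (2*O)*(O + 1) = (2*O)*(1 + O) = 2*O*(1 + O))
y(-34) + D = 2*(-34)*(1 - 34) - 5540 = 2*(-34)*(-33) - 5540 = 2244 - 5540 = -3296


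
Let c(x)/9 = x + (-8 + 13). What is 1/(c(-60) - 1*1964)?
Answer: -1/2459 ≈ -0.00040667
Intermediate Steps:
c(x) = 45 + 9*x (c(x) = 9*(x + (-8 + 13)) = 9*(x + 5) = 9*(5 + x) = 45 + 9*x)
1/(c(-60) - 1*1964) = 1/((45 + 9*(-60)) - 1*1964) = 1/((45 - 540) - 1964) = 1/(-495 - 1964) = 1/(-2459) = -1/2459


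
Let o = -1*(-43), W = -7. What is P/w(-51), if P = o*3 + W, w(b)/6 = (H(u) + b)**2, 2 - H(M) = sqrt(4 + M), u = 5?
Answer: 61/8112 ≈ 0.0075197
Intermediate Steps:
H(M) = 2 - sqrt(4 + M)
w(b) = 6*(-1 + b)**2 (w(b) = 6*((2 - sqrt(4 + 5)) + b)**2 = 6*((2 - sqrt(9)) + b)**2 = 6*((2 - 1*3) + b)**2 = 6*((2 - 3) + b)**2 = 6*(-1 + b)**2)
o = 43
P = 122 (P = 43*3 - 7 = 129 - 7 = 122)
P/w(-51) = 122/((6*(-1 - 51)**2)) = 122/((6*(-52)**2)) = 122/((6*2704)) = 122/16224 = 122*(1/16224) = 61/8112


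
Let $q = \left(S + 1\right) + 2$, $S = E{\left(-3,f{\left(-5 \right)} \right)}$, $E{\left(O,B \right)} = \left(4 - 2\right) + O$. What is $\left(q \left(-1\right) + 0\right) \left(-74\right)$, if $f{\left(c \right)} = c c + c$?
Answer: $148$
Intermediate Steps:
$f{\left(c \right)} = c + c^{2}$ ($f{\left(c \right)} = c^{2} + c = c + c^{2}$)
$E{\left(O,B \right)} = 2 + O$
$S = -1$ ($S = 2 - 3 = -1$)
$q = 2$ ($q = \left(-1 + 1\right) + 2 = 0 + 2 = 2$)
$\left(q \left(-1\right) + 0\right) \left(-74\right) = \left(2 \left(-1\right) + 0\right) \left(-74\right) = \left(-2 + 0\right) \left(-74\right) = \left(-2\right) \left(-74\right) = 148$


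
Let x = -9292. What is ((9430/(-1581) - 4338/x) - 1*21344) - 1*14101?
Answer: -260395462661/7345326 ≈ -35451.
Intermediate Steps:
((9430/(-1581) - 4338/x) - 1*21344) - 1*14101 = ((9430/(-1581) - 4338/(-9292)) - 1*21344) - 1*14101 = ((9430*(-1/1581) - 4338*(-1/9292)) - 21344) - 14101 = ((-9430/1581 + 2169/4646) - 21344) - 14101 = (-40382591/7345326 - 21344) - 14101 = -156819020735/7345326 - 14101 = -260395462661/7345326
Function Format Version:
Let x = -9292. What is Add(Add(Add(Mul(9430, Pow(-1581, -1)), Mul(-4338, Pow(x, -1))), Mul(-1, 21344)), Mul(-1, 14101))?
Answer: Rational(-260395462661, 7345326) ≈ -35451.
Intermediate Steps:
Add(Add(Add(Mul(9430, Pow(-1581, -1)), Mul(-4338, Pow(x, -1))), Mul(-1, 21344)), Mul(-1, 14101)) = Add(Add(Add(Mul(9430, Pow(-1581, -1)), Mul(-4338, Pow(-9292, -1))), Mul(-1, 21344)), Mul(-1, 14101)) = Add(Add(Add(Mul(9430, Rational(-1, 1581)), Mul(-4338, Rational(-1, 9292))), -21344), -14101) = Add(Add(Add(Rational(-9430, 1581), Rational(2169, 4646)), -21344), -14101) = Add(Add(Rational(-40382591, 7345326), -21344), -14101) = Add(Rational(-156819020735, 7345326), -14101) = Rational(-260395462661, 7345326)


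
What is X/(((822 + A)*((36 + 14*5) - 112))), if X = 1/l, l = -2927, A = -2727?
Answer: -1/33455610 ≈ -2.9890e-8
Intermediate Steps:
X = -1/2927 (X = 1/(-2927) = -1/2927 ≈ -0.00034165)
X/(((822 + A)*((36 + 14*5) - 112))) = -1/((822 - 2727)*((36 + 14*5) - 112))/2927 = -(-1/(1905*((36 + 70) - 112)))/2927 = -(-1/(1905*(106 - 112)))/2927 = -1/(2927*((-1905*(-6)))) = -1/2927/11430 = -1/2927*1/11430 = -1/33455610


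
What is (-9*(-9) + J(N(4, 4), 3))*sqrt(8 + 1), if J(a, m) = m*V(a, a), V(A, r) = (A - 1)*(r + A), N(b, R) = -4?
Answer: 603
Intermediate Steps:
V(A, r) = (-1 + A)*(A + r)
J(a, m) = m*(-2*a + 2*a**2) (J(a, m) = m*(a**2 - a - a + a*a) = m*(a**2 - a - a + a**2) = m*(-2*a + 2*a**2))
(-9*(-9) + J(N(4, 4), 3))*sqrt(8 + 1) = (-9*(-9) + 2*(-4)*3*(-1 - 4))*sqrt(8 + 1) = (81 + 2*(-4)*3*(-5))*sqrt(9) = (81 + 120)*3 = 201*3 = 603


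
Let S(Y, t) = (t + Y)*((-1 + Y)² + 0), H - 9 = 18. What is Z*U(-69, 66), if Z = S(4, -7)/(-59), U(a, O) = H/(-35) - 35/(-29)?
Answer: 11934/59885 ≈ 0.19928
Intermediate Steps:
H = 27 (H = 9 + 18 = 27)
S(Y, t) = (-1 + Y)²*(Y + t) (S(Y, t) = (Y + t)*(-1 + Y)² = (-1 + Y)²*(Y + t))
U(a, O) = 442/1015 (U(a, O) = 27/(-35) - 35/(-29) = 27*(-1/35) - 35*(-1/29) = -27/35 + 35/29 = 442/1015)
Z = 27/59 (Z = ((-1 + 4)²*(4 - 7))/(-59) = (3²*(-3))*(-1/59) = (9*(-3))*(-1/59) = -27*(-1/59) = 27/59 ≈ 0.45763)
Z*U(-69, 66) = (27/59)*(442/1015) = 11934/59885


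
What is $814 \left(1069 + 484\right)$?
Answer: $1264142$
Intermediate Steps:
$814 \left(1069 + 484\right) = 814 \cdot 1553 = 1264142$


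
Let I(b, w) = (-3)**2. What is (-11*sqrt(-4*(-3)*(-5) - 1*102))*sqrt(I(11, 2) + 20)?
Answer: -99*I*sqrt(58) ≈ -753.96*I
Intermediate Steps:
I(b, w) = 9
(-11*sqrt(-4*(-3)*(-5) - 1*102))*sqrt(I(11, 2) + 20) = (-11*sqrt(-4*(-3)*(-5) - 1*102))*sqrt(9 + 20) = (-11*sqrt(12*(-5) - 102))*sqrt(29) = (-11*sqrt(-60 - 102))*sqrt(29) = (-99*I*sqrt(2))*sqrt(29) = -99*I*sqrt(58)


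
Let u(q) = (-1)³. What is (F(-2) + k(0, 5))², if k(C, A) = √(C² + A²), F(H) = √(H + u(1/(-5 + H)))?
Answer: (5 + I*√3)² ≈ 22.0 + 17.32*I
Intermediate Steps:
u(q) = -1
F(H) = √(-1 + H) (F(H) = √(H - 1) = √(-1 + H))
k(C, A) = √(A² + C²)
(F(-2) + k(0, 5))² = (√(-1 - 2) + √(5² + 0²))² = (√(-3) + √(25 + 0))² = (I*√3 + √25)² = (I*√3 + 5)² = (5 + I*√3)²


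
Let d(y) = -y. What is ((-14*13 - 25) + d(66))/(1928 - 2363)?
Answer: 91/145 ≈ 0.62759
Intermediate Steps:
((-14*13 - 25) + d(66))/(1928 - 2363) = ((-14*13 - 25) - 1*66)/(1928 - 2363) = ((-182 - 25) - 66)/(-435) = (-207 - 66)*(-1/435) = -273*(-1/435) = 91/145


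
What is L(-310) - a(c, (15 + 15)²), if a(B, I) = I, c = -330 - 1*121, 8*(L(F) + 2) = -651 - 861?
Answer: -1091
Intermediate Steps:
L(F) = -191 (L(F) = -2 + (-651 - 861)/8 = -2 + (⅛)*(-1512) = -2 - 189 = -191)
c = -451 (c = -330 - 121 = -451)
L(-310) - a(c, (15 + 15)²) = -191 - (15 + 15)² = -191 - 1*30² = -191 - 1*900 = -191 - 900 = -1091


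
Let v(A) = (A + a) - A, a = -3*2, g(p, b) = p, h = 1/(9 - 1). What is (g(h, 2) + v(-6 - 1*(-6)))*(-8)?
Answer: 47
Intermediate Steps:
h = ⅛ (h = 1/8 = ⅛ ≈ 0.12500)
a = -6
v(A) = -6 (v(A) = (A - 6) - A = (-6 + A) - A = -6)
(g(h, 2) + v(-6 - 1*(-6)))*(-8) = (⅛ - 6)*(-8) = -47/8*(-8) = 47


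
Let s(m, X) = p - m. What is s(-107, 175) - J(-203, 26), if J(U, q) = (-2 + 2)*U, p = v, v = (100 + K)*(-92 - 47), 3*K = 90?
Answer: -17963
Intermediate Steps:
K = 30 (K = (⅓)*90 = 30)
v = -18070 (v = (100 + 30)*(-92 - 47) = 130*(-139) = -18070)
p = -18070
J(U, q) = 0 (J(U, q) = 0*U = 0)
s(m, X) = -18070 - m
s(-107, 175) - J(-203, 26) = (-18070 - 1*(-107)) - 1*0 = (-18070 + 107) + 0 = -17963 + 0 = -17963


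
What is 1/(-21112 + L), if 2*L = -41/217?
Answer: -434/9162649 ≈ -4.7366e-5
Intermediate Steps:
L = -41/434 (L = (-41/217)/2 = ((1/217)*(-41))/2 = (½)*(-41/217) = -41/434 ≈ -0.094470)
1/(-21112 + L) = 1/(-21112 - 41/434) = 1/(-9162649/434) = -434/9162649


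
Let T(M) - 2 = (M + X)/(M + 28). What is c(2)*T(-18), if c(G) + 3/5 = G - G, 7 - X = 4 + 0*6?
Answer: -3/10 ≈ -0.30000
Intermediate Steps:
X = 3 (X = 7 - (4 + 0*6) = 7 - (4 + 0) = 7 - 1*4 = 7 - 4 = 3)
c(G) = -3/5 (c(G) = -3/5 + (G - G) = -3/5 + 0 = -3/5)
T(M) = 2 + (3 + M)/(28 + M) (T(M) = 2 + (M + 3)/(M + 28) = 2 + (3 + M)/(28 + M))
c(2)*T(-18) = -3*(59 + 3*(-18))/(5*(28 - 18)) = -3*(59 - 54)/(5*10) = -3*5/50 = -3/5*1/2 = -3/10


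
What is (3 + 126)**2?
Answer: 16641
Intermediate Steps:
(3 + 126)**2 = 129**2 = 16641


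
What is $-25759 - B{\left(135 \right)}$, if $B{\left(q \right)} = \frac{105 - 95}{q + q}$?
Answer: $- \frac{695494}{27} \approx -25759.0$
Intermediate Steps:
$B{\left(q \right)} = \frac{5}{q}$ ($B{\left(q \right)} = \frac{10}{2 q} = 10 \frac{1}{2 q} = \frac{5}{q}$)
$-25759 - B{\left(135 \right)} = -25759 - \frac{5}{135} = -25759 - 5 \cdot \frac{1}{135} = -25759 - \frac{1}{27} = - \frac{695494}{27}$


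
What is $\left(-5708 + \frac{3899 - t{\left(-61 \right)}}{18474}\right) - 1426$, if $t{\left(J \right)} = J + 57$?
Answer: $- \frac{43929871}{6158} \approx -7133.8$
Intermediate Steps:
$t{\left(J \right)} = 57 + J$
$\left(-5708 + \frac{3899 - t{\left(-61 \right)}}{18474}\right) - 1426 = \left(-5708 + \frac{3899 - \left(57 - 61\right)}{18474}\right) - 1426 = \left(-5708 + \left(3899 - -4\right) \frac{1}{18474}\right) - 1426 = \left(-5708 + \left(3899 + 4\right) \frac{1}{18474}\right) - 1426 = \left(-5708 + 3903 \cdot \frac{1}{18474}\right) - 1426 = \left(-5708 + \frac{1301}{6158}\right) - 1426 = - \frac{35148563}{6158} - 1426 = - \frac{43929871}{6158}$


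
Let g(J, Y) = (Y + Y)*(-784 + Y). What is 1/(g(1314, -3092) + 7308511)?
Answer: 1/31277695 ≈ 3.1972e-8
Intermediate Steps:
g(J, Y) = 2*Y*(-784 + Y) (g(J, Y) = (2*Y)*(-784 + Y) = 2*Y*(-784 + Y))
1/(g(1314, -3092) + 7308511) = 1/(2*(-3092)*(-784 - 3092) + 7308511) = 1/(2*(-3092)*(-3876) + 7308511) = 1/(23969184 + 7308511) = 1/31277695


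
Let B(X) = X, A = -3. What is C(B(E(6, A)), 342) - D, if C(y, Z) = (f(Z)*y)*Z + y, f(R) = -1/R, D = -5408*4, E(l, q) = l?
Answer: 21632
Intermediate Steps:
D = -21632
C(y, Z) = 0 (C(y, Z) = ((-1/Z)*y)*Z + y = (-y/Z)*Z + y = -y + y = 0)
C(B(E(6, A)), 342) - D = 0 - 1*(-21632) = 0 + 21632 = 21632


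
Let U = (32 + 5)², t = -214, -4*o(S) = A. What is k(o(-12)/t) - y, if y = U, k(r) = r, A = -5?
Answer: -1171869/856 ≈ -1369.0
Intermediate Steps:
o(S) = 5/4 (o(S) = -¼*(-5) = 5/4)
U = 1369 (U = 37² = 1369)
y = 1369
k(o(-12)/t) - y = (5/4)/(-214) - 1*1369 = (5/4)*(-1/214) - 1369 = -5/856 - 1369 = -1171869/856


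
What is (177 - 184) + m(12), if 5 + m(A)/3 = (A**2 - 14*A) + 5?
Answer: -79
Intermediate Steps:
m(A) = -42*A + 3*A**2 (m(A) = -15 + 3*((A**2 - 14*A) + 5) = -15 + 3*(5 + A**2 - 14*A) = -15 + (15 - 42*A + 3*A**2) = -42*A + 3*A**2)
(177 - 184) + m(12) = (177 - 184) + 3*12*(-14 + 12) = -7 + 3*12*(-2) = -7 - 72 = -79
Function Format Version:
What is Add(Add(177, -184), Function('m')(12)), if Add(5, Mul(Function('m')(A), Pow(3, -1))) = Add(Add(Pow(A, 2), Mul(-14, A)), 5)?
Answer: -79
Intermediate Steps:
Function('m')(A) = Add(Mul(-42, A), Mul(3, Pow(A, 2))) (Function('m')(A) = Add(-15, Mul(3, Add(Add(Pow(A, 2), Mul(-14, A)), 5))) = Add(-15, Mul(3, Add(5, Pow(A, 2), Mul(-14, A)))) = Add(-15, Add(15, Mul(-42, A), Mul(3, Pow(A, 2)))) = Add(Mul(-42, A), Mul(3, Pow(A, 2))))
Add(Add(177, -184), Function('m')(12)) = Add(Add(177, -184), Mul(3, 12, Add(-14, 12))) = Add(-7, Mul(3, 12, -2)) = Add(-7, -72) = -79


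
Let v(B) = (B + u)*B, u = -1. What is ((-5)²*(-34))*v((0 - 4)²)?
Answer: -204000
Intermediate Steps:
v(B) = B*(-1 + B) (v(B) = (B - 1)*B = (-1 + B)*B = B*(-1 + B))
((-5)²*(-34))*v((0 - 4)²) = ((-5)²*(-34))*((0 - 4)²*(-1 + (0 - 4)²)) = (25*(-34))*((-4)²*(-1 + (-4)²)) = -13600*(-1 + 16) = -13600*15 = -850*240 = -204000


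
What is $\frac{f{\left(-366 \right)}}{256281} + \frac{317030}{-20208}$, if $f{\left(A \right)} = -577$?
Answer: $- \frac{13543404241}{863154408} \approx -15.691$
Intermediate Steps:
$\frac{f{\left(-366 \right)}}{256281} + \frac{317030}{-20208} = - \frac{577}{256281} + \frac{317030}{-20208} = \left(-577\right) \frac{1}{256281} + 317030 \left(- \frac{1}{20208}\right) = - \frac{577}{256281} - \frac{158515}{10104} = - \frac{13543404241}{863154408}$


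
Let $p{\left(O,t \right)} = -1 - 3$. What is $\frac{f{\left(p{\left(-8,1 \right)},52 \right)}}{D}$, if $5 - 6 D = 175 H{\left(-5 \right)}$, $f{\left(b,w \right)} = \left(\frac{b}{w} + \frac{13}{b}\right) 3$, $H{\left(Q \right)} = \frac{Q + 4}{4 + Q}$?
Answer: $\frac{1557}{4420} \approx 0.35226$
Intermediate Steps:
$p{\left(O,t \right)} = -4$
$H{\left(Q \right)} = 1$ ($H{\left(Q \right)} = \frac{4 + Q}{4 + Q} = 1$)
$f{\left(b,w \right)} = \frac{39}{b} + \frac{3 b}{w}$ ($f{\left(b,w \right)} = \left(\frac{13}{b} + \frac{b}{w}\right) 3 = \frac{39}{b} + \frac{3 b}{w}$)
$D = - \frac{85}{3}$ ($D = \frac{5}{6} - \frac{175 \cdot 1}{6} = \frac{5}{6} - \frac{175}{6} = - \frac{85}{3} \approx -28.333$)
$\frac{f{\left(p{\left(-8,1 \right)},52 \right)}}{D} = \frac{\frac{39}{-4} + 3 \left(-4\right) \frac{1}{52}}{- \frac{85}{3}} = \left(39 \left(- \frac{1}{4}\right) + 3 \left(-4\right) \frac{1}{52}\right) \left(- \frac{3}{85}\right) = \left(- \frac{39}{4} - \frac{3}{13}\right) \left(- \frac{3}{85}\right) = \left(- \frac{519}{52}\right) \left(- \frac{3}{85}\right) = \frac{1557}{4420}$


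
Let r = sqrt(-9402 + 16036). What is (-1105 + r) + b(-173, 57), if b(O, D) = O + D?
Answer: -1221 + sqrt(6634) ≈ -1139.6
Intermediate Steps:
r = sqrt(6634) ≈ 81.449
b(O, D) = D + O
(-1105 + r) + b(-173, 57) = (-1105 + sqrt(6634)) + (57 - 173) = (-1105 + sqrt(6634)) - 116 = -1221 + sqrt(6634)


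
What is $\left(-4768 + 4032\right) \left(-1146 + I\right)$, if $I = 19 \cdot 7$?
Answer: $745568$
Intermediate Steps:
$I = 133$
$\left(-4768 + 4032\right) \left(-1146 + I\right) = \left(-4768 + 4032\right) \left(-1146 + 133\right) = \left(-736\right) \left(-1013\right) = 745568$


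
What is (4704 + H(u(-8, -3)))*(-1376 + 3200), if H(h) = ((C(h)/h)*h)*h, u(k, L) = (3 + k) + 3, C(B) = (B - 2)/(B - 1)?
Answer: 8575232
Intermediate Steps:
C(B) = (-2 + B)/(-1 + B)
u(k, L) = 6 + k
H(h) = h*(-2 + h)/(-1 + h) (H(h) = ((((-2 + h)/(-1 + h))/h)*h)*h = (((-2 + h)/(h*(-1 + h)))*h)*h = ((-2 + h)/(-1 + h))*h = h*(-2 + h)/(-1 + h))
(4704 + H(u(-8, -3)))*(-1376 + 3200) = (4704 + (6 - 8)*(-2 + (6 - 8))/(-1 + (6 - 8)))*(-1376 + 3200) = (4704 - 2*(-2 - 2)/(-1 - 2))*1824 = (4704 - 2*(-4)/(-3))*1824 = (4704 - 2*(-⅓)*(-4))*1824 = (4704 - 8/3)*1824 = (14104/3)*1824 = 8575232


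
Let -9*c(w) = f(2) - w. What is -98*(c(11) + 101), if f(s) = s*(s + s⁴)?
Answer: -86632/9 ≈ -9625.8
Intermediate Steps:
c(w) = -4 + w/9 (c(w) = -((2² + 2⁵) - w)/9 = -((4 + 32) - w)/9 = -(36 - w)/9 = -4 + w/9)
-98*(c(11) + 101) = -98*((-4 + (⅑)*11) + 101) = -98*((-4 + 11/9) + 101) = -98*(-25/9 + 101) = -98*884/9 = -86632/9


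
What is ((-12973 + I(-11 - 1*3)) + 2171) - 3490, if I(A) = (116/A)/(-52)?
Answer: -2601115/182 ≈ -14292.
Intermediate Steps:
I(A) = -29/(13*A) (I(A) = (116/A)*(-1/52) = -29/(13*A))
((-12973 + I(-11 - 1*3)) + 2171) - 3490 = ((-12973 - 29/(13*(-11 - 1*3))) + 2171) - 3490 = ((-12973 - 29/(13*(-11 - 3))) + 2171) - 3490 = ((-12973 - 29/13/(-14)) + 2171) - 3490 = ((-12973 - 29/13*(-1/14)) + 2171) - 3490 = ((-12973 + 29/182) + 2171) - 3490 = (-2361057/182 + 2171) - 3490 = -1965935/182 - 3490 = -2601115/182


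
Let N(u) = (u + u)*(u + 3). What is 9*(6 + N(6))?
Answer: 1026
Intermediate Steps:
N(u) = 2*u*(3 + u) (N(u) = (2*u)*(3 + u) = 2*u*(3 + u))
9*(6 + N(6)) = 9*(6 + 2*6*(3 + 6)) = 9*(6 + 2*6*9) = 9*(6 + 108) = 9*114 = 1026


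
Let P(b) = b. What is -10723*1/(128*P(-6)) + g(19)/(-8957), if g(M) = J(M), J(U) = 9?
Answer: 96038999/6878976 ≈ 13.961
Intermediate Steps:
g(M) = 9
-10723*1/(128*P(-6)) + g(19)/(-8957) = -10723/((16*(-6))*8) + 9/(-8957) = -10723/((-96*8)) + 9*(-1/8957) = -10723/(-768) - 9/8957 = -10723*(-1/768) - 9/8957 = 10723/768 - 9/8957 = 96038999/6878976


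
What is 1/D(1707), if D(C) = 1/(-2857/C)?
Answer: -2857/1707 ≈ -1.6737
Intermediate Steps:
D(C) = -C/2857
1/D(1707) = 1/(-1/2857*1707) = 1/(-1707/2857) = -2857/1707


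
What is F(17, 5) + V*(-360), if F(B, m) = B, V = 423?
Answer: -152263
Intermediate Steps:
F(17, 5) + V*(-360) = 17 + 423*(-360) = 17 - 152280 = -152263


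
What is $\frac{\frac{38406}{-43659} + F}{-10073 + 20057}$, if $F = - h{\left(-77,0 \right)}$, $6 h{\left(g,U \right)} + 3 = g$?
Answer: $\frac{90619}{72648576} \approx 0.0012474$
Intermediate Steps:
$h{\left(g,U \right)} = - \frac{1}{2} + \frac{g}{6}$
$F = \frac{40}{3}$ ($F = - (- \frac{1}{2} + \frac{1}{6} \left(-77\right)) = - (- \frac{1}{2} - \frac{77}{6}) = \left(-1\right) \left(- \frac{40}{3}\right) = \frac{40}{3} \approx 13.333$)
$\frac{\frac{38406}{-43659} + F}{-10073 + 20057} = \frac{\frac{38406}{-43659} + \frac{40}{3}}{-10073 + 20057} = \frac{38406 \left(- \frac{1}{43659}\right) + \frac{40}{3}}{9984} = \left(- \frac{12802}{14553} + \frac{40}{3}\right) \frac{1}{9984} = \frac{181238}{14553} \cdot \frac{1}{9984} = \frac{90619}{72648576}$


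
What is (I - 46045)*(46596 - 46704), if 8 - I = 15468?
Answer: 6642540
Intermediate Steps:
I = -15460 (I = 8 - 1*15468 = 8 - 15468 = -15460)
(I - 46045)*(46596 - 46704) = (-15460 - 46045)*(46596 - 46704) = -61505*(-108) = 6642540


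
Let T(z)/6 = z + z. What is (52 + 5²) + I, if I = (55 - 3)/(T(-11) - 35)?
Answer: 12807/167 ≈ 76.689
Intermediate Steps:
T(z) = 12*z (T(z) = 6*(z + z) = 6*(2*z) = 12*z)
I = -52/167 (I = (55 - 3)/(12*(-11) - 35) = 52/(-132 - 35) = 52/(-167) = 52*(-1/167) = -52/167 ≈ -0.31138)
(52 + 5²) + I = (52 + 5²) - 52/167 = (52 + 25) - 52/167 = 77 - 52/167 = 12807/167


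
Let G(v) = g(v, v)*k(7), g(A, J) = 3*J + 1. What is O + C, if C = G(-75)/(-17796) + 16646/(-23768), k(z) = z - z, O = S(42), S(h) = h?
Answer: 490805/11884 ≈ 41.300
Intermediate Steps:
O = 42
g(A, J) = 1 + 3*J
k(z) = 0
G(v) = 0 (G(v) = (1 + 3*v)*0 = 0)
C = -8323/11884 (C = 0/(-17796) + 16646/(-23768) = 0*(-1/17796) + 16646*(-1/23768) = 0 - 8323/11884 = -8323/11884 ≈ -0.70035)
O + C = 42 - 8323/11884 = 490805/11884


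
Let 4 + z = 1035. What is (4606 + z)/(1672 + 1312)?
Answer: 5637/2984 ≈ 1.8891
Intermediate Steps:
z = 1031 (z = -4 + 1035 = 1031)
(4606 + z)/(1672 + 1312) = (4606 + 1031)/(1672 + 1312) = 5637/2984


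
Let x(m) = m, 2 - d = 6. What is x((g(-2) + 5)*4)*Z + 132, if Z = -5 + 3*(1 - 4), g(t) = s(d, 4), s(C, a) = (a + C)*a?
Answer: -148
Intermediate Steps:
d = -4 (d = 2 - 1*6 = 2 - 6 = -4)
s(C, a) = a*(C + a) (s(C, a) = (C + a)*a = a*(C + a))
g(t) = 0 (g(t) = 4*(-4 + 4) = 4*0 = 0)
Z = -14 (Z = -5 + 3*(-3) = -5 - 9 = -14)
x((g(-2) + 5)*4)*Z + 132 = ((0 + 5)*4)*(-14) + 132 = (5*4)*(-14) + 132 = 20*(-14) + 132 = -280 + 132 = -148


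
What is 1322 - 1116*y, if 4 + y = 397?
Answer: -437266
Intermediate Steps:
y = 393 (y = -4 + 397 = 393)
1322 - 1116*y = 1322 - 1116*393 = 1322 - 438588 = -437266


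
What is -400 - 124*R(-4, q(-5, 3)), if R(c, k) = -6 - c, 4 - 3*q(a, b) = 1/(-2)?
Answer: -152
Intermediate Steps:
q(a, b) = 3/2 (q(a, b) = 4/3 - ⅓/(-2) = 4/3 - ⅓*(-½) = 4/3 + ⅙ = 3/2)
-400 - 124*R(-4, q(-5, 3)) = -400 - 124*(-6 - 1*(-4)) = -400 - 124*(-6 + 4) = -400 - 124*(-2) = -400 + 248 = -152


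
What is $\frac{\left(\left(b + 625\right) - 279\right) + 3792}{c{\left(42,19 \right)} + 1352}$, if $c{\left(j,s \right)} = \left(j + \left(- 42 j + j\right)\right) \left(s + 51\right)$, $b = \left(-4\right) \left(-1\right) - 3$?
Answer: $- \frac{4139}{116248} \approx -0.035605$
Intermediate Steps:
$b = 1$ ($b = 4 - 3 = 1$)
$c{\left(j,s \right)} = - 40 j \left(51 + s\right)$ ($c{\left(j,s \right)} = \left(j - 41 j\right) \left(51 + s\right) = - 40 j \left(51 + s\right)$)
$\frac{\left(\left(b + 625\right) - 279\right) + 3792}{c{\left(42,19 \right)} + 1352} = \frac{\left(\left(1 + 625\right) - 279\right) + 3792}{\left(-40\right) 42 \left(51 + 19\right) + 1352} = \frac{\left(626 - 279\right) + 3792}{\left(-40\right) 42 \cdot 70 + 1352} = \frac{347 + 3792}{-117600 + 1352} = \frac{4139}{-116248} = 4139 \left(- \frac{1}{116248}\right) = - \frac{4139}{116248}$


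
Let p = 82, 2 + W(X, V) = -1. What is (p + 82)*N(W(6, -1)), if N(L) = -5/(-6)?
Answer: 410/3 ≈ 136.67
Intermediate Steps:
W(X, V) = -3 (W(X, V) = -2 - 1 = -3)
N(L) = ⅚ (N(L) = -5*(-⅙) = ⅚)
(p + 82)*N(W(6, -1)) = (82 + 82)*(⅚) = 164*(⅚) = 410/3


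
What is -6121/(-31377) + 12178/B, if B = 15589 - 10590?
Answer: 412707985/156853623 ≈ 2.6312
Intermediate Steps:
B = 4999
-6121/(-31377) + 12178/B = -6121/(-31377) + 12178/4999 = -6121*(-1/31377) + 12178*(1/4999) = 6121/31377 + 12178/4999 = 412707985/156853623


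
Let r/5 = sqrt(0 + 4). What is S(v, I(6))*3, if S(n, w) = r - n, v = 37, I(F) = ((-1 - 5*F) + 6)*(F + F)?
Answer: -81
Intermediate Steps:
I(F) = 2*F*(5 - 5*F) (I(F) = (5 - 5*F)*(2*F) = 2*F*(5 - 5*F))
r = 10 (r = 5*sqrt(0 + 4) = 5*sqrt(4) = 5*2 = 10)
S(n, w) = 10 - n
S(v, I(6))*3 = (10 - 1*37)*3 = (10 - 37)*3 = -27*3 = -81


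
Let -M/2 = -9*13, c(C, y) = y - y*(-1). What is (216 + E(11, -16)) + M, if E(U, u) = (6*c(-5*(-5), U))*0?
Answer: 450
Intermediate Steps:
c(C, y) = 2*y (c(C, y) = y - (-1)*y = y + y = 2*y)
E(U, u) = 0 (E(U, u) = (6*(2*U))*0 = (12*U)*0 = 0)
M = 234 (M = -(-18)*13 = -2*(-117) = 234)
(216 + E(11, -16)) + M = (216 + 0) + 234 = 216 + 234 = 450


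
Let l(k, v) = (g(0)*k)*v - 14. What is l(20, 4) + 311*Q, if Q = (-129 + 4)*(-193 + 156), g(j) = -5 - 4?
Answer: 1437641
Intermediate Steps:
g(j) = -9
Q = 4625 (Q = -125*(-37) = 4625)
l(k, v) = -14 - 9*k*v (l(k, v) = (-9*k)*v - 14 = -9*k*v - 14 = -14 - 9*k*v)
l(20, 4) + 311*Q = (-14 - 9*20*4) + 311*4625 = (-14 - 720) + 1438375 = -734 + 1438375 = 1437641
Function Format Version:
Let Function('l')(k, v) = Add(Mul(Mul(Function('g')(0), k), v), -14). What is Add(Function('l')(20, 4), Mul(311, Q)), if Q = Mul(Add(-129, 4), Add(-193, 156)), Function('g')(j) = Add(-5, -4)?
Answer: 1437641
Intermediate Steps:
Function('g')(j) = -9
Q = 4625 (Q = Mul(-125, -37) = 4625)
Function('l')(k, v) = Add(-14, Mul(-9, k, v)) (Function('l')(k, v) = Add(Mul(Mul(-9, k), v), -14) = Add(Mul(-9, k, v), -14) = Add(-14, Mul(-9, k, v)))
Add(Function('l')(20, 4), Mul(311, Q)) = Add(Add(-14, Mul(-9, 20, 4)), Mul(311, 4625)) = Add(Add(-14, -720), 1438375) = Add(-734, 1438375) = 1437641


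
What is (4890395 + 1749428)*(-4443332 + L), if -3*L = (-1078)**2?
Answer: -96224846101840/3 ≈ -3.2075e+13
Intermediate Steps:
L = -1162084/3 (L = -1/3*(-1078)**2 = -1/3*1162084 = -1162084/3 ≈ -3.8736e+5)
(4890395 + 1749428)*(-4443332 + L) = (4890395 + 1749428)*(-4443332 - 1162084/3) = 6639823*(-14492080/3) = -96224846101840/3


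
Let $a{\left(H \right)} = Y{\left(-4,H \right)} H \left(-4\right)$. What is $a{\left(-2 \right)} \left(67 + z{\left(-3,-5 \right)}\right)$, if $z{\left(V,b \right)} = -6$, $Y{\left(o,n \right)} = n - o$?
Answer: $976$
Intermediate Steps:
$a{\left(H \right)} = - 4 H \left(4 + H\right)$ ($a{\left(H \right)} = \left(H - -4\right) H \left(-4\right) = \left(H + 4\right) H \left(-4\right) = \left(4 + H\right) H \left(-4\right) = H \left(4 + H\right) \left(-4\right) = - 4 H \left(4 + H\right)$)
$a{\left(-2 \right)} \left(67 + z{\left(-3,-5 \right)}\right) = \left(-4\right) \left(-2\right) \left(4 - 2\right) \left(67 - 6\right) = \left(-4\right) \left(-2\right) 2 \cdot 61 = 16 \cdot 61 = 976$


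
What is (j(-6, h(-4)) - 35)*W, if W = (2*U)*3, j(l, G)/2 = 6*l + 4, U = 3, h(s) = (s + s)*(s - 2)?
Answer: -1782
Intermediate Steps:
h(s) = 2*s*(-2 + s) (h(s) = (2*s)*(-2 + s) = 2*s*(-2 + s))
j(l, G) = 8 + 12*l (j(l, G) = 2*(6*l + 4) = 2*(4 + 6*l) = 8 + 12*l)
W = 18 (W = (2*3)*3 = 6*3 = 18)
(j(-6, h(-4)) - 35)*W = ((8 + 12*(-6)) - 35)*18 = ((8 - 72) - 35)*18 = (-64 - 35)*18 = -99*18 = -1782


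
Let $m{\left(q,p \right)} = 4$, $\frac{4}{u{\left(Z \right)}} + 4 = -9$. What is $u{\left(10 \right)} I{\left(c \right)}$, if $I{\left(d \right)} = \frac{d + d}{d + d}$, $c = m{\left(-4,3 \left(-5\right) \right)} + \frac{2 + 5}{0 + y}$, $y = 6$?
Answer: $- \frac{4}{13} \approx -0.30769$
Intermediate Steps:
$u{\left(Z \right)} = - \frac{4}{13}$ ($u{\left(Z \right)} = \frac{4}{-4 - 9} = \frac{4}{-13} = 4 \left(- \frac{1}{13}\right) = - \frac{4}{13}$)
$c = \frac{31}{6}$ ($c = 4 + \frac{2 + 5}{0 + 6} = 4 + \frac{7}{6} = \frac{31}{6} \approx 5.1667$)
$I{\left(d \right)} = 1$ ($I{\left(d \right)} = \frac{2 d}{2 d} = 2 d \frac{1}{2 d} = 1$)
$u{\left(10 \right)} I{\left(c \right)} = \left(- \frac{4}{13}\right) 1 = - \frac{4}{13}$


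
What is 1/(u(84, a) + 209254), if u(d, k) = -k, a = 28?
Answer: 1/209226 ≈ 4.7795e-6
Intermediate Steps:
1/(u(84, a) + 209254) = 1/(-1*28 + 209254) = 1/(-28 + 209254) = 1/209226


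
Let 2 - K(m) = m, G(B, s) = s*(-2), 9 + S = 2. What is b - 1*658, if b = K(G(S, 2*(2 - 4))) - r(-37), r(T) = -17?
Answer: -647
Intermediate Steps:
S = -7 (S = -9 + 2 = -7)
G(B, s) = -2*s
K(m) = 2 - m
b = 11 (b = (2 - (-2)*2*(2 - 4)) - 1*(-17) = (2 - (-2)*2*(-2)) + 17 = (2 - (-2)*(-4)) + 17 = (2 - 1*8) + 17 = (2 - 8) + 17 = -6 + 17 = 11)
b - 1*658 = 11 - 1*658 = 11 - 658 = -647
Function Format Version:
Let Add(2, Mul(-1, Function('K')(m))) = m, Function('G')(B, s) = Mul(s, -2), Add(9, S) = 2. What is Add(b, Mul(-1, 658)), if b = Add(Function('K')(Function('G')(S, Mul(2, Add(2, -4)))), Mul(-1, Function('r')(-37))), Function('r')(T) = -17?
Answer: -647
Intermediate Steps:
S = -7 (S = Add(-9, 2) = -7)
Function('G')(B, s) = Mul(-2, s)
Function('K')(m) = Add(2, Mul(-1, m))
b = 11 (b = Add(Add(2, Mul(-1, Mul(-2, Mul(2, Add(2, -4))))), Mul(-1, -17)) = Add(Add(2, Mul(-1, Mul(-2, Mul(2, -2)))), 17) = Add(Add(2, Mul(-1, Mul(-2, -4))), 17) = Add(Add(2, Mul(-1, 8)), 17) = Add(Add(2, -8), 17) = Add(-6, 17) = 11)
Add(b, Mul(-1, 658)) = Add(11, Mul(-1, 658)) = Add(11, -658) = -647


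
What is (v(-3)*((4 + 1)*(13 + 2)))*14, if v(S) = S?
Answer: -3150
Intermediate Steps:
(v(-3)*((4 + 1)*(13 + 2)))*14 = -3*(4 + 1)*(13 + 2)*14 = -15*15*14 = -3*75*14 = -225*14 = -3150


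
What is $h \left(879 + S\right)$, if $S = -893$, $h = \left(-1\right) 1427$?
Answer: $19978$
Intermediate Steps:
$h = -1427$
$h \left(879 + S\right) = - 1427 \left(879 - 893\right) = \left(-1427\right) \left(-14\right) = 19978$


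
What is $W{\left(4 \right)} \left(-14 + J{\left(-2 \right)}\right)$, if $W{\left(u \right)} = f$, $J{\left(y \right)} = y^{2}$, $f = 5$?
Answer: $-50$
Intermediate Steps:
$W{\left(u \right)} = 5$
$W{\left(4 \right)} \left(-14 + J{\left(-2 \right)}\right) = 5 \left(-14 + \left(-2\right)^{2}\right) = 5 \left(-14 + 4\right) = 5 \left(-10\right) = -50$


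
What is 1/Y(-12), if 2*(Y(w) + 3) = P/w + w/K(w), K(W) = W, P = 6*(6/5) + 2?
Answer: -60/173 ≈ -0.34682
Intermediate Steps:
P = 46/5 (P = 6*(6*(⅕)) + 2 = 6*(6/5) + 2 = 36/5 + 2 = 46/5 ≈ 9.2000)
Y(w) = -5/2 + 23/(5*w) (Y(w) = -3 + (46/(5*w) + w/w)/2 = -3 + (46/(5*w) + 1)/2 = -3 + (1 + 46/(5*w))/2 = -3 + (½ + 23/(5*w)) = -5/2 + 23/(5*w))
1/Y(-12) = 1/((⅒)*(46 - 25*(-12))/(-12)) = 1/((⅒)*(-1/12)*(46 + 300)) = 1/((⅒)*(-1/12)*346) = 1/(-173/60) = -60/173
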